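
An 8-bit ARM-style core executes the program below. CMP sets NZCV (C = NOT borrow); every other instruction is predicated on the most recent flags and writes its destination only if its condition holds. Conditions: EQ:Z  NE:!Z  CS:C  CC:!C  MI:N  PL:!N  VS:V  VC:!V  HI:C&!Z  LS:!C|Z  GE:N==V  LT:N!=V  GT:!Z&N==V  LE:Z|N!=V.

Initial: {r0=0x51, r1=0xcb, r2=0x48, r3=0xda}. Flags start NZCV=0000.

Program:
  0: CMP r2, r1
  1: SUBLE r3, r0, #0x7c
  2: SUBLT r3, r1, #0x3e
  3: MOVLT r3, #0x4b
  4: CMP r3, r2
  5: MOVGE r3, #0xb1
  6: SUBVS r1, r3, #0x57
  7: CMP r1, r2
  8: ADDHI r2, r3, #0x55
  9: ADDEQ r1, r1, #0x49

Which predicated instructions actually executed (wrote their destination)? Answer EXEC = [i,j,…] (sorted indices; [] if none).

EXEC = [8]

0: ✓ CMP  NZCV=0000
1: · SUBLE
2: · SUBLT
3: · MOVLT
4: ✓ CMP  NZCV=1010
5: · MOVGE
6: · SUBVS
7: ✓ CMP  NZCV=1010
8: ✓ ADDHI  r2←0x2f
9: · ADDEQ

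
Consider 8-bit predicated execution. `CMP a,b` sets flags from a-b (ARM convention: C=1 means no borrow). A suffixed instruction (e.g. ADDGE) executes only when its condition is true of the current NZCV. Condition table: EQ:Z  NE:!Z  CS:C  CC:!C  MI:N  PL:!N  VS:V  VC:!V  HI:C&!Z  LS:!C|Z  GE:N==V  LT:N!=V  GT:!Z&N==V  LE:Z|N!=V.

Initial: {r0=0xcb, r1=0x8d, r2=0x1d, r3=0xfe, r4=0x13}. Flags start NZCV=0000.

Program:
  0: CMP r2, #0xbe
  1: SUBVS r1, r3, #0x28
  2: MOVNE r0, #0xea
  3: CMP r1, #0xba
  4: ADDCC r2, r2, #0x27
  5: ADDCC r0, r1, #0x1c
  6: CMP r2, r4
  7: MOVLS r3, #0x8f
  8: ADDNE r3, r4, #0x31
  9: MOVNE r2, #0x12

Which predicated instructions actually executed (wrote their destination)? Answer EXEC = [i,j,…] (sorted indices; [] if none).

[0] flags=0000 → (cmp)
[1] flags=0000 VS?F → skip
[2] flags=0000 NE?T → r0=0xea
[3] flags=1000 → (cmp)
[4] flags=1000 CC?T → r2=0x44
[5] flags=1000 CC?T → r0=0xa9
[6] flags=0010 → (cmp)
[7] flags=0010 LS?F → skip
[8] flags=0010 NE?T → r3=0x44
[9] flags=0010 NE?T → r2=0x12

EXEC = [2,4,5,8,9]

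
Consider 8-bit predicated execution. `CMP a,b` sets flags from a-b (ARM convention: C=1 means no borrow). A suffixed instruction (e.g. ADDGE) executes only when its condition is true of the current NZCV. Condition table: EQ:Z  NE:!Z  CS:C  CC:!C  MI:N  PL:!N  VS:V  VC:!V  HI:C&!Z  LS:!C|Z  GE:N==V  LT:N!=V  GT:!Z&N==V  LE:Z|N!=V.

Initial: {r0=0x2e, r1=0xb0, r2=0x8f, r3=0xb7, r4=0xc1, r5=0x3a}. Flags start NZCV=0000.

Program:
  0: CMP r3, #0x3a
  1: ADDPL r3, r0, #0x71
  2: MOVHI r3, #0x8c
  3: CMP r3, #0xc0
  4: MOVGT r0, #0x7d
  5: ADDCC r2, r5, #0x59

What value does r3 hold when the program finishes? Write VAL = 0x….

VAL = 0x8c

[0] flags=0011 → (cmp)
[1] flags=0011 PL?T → r3=0x9f
[2] flags=0011 HI?T → r3=0x8c
[3] flags=1000 → (cmp)
[4] flags=1000 GT?F → skip
[5] flags=1000 CC?T → r2=0x93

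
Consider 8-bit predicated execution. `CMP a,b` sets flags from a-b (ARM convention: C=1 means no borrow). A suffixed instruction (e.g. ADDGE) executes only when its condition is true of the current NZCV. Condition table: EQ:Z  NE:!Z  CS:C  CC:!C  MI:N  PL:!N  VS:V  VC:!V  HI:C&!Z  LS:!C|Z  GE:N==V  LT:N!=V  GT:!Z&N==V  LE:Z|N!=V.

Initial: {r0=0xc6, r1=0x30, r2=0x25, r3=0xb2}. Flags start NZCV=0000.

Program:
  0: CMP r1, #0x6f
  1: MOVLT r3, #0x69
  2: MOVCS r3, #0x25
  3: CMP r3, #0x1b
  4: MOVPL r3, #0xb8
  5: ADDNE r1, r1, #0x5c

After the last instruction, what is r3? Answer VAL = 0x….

VAL = 0xb8

[0] flags=1000 → (cmp)
[1] flags=1000 LT?T → r3=0x69
[2] flags=1000 CS?F → skip
[3] flags=0010 → (cmp)
[4] flags=0010 PL?T → r3=0xb8
[5] flags=0010 NE?T → r1=0x8c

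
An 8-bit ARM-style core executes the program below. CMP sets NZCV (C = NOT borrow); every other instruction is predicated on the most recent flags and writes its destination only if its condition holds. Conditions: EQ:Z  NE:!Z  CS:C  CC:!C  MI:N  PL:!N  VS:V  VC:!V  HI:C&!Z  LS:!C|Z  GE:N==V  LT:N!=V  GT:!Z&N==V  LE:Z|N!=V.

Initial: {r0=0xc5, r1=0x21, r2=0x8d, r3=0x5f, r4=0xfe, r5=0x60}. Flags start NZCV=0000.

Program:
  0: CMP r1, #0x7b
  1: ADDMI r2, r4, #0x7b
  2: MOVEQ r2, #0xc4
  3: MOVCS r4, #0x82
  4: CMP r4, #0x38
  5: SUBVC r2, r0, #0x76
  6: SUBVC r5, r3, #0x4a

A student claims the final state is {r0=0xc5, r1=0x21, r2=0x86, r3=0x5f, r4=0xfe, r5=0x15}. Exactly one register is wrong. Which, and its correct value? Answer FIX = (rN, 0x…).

FIX = (r2, 0x4f)

0: ✓ CMP  NZCV=1000
1: ✓ ADDMI  r2←0x79
2: · MOVEQ
3: · MOVCS
4: ✓ CMP  NZCV=1010
5: ✓ SUBVC  r2←0x4f
6: ✓ SUBVC  r5←0x15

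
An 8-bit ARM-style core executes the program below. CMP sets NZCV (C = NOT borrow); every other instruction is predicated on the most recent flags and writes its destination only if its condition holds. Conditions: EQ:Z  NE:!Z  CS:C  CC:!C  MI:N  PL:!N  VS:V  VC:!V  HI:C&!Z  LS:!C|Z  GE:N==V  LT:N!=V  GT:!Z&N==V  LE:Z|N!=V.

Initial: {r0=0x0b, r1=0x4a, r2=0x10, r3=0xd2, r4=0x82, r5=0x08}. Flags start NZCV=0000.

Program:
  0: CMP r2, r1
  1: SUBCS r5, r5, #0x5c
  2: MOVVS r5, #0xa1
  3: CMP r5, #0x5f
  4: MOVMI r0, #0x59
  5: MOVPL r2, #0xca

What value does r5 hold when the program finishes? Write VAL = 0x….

[0] flags=1000 → (cmp)
[1] flags=1000 CS?F → skip
[2] flags=1000 VS?F → skip
[3] flags=1000 → (cmp)
[4] flags=1000 MI?T → r0=0x59
[5] flags=1000 PL?F → skip

VAL = 0x08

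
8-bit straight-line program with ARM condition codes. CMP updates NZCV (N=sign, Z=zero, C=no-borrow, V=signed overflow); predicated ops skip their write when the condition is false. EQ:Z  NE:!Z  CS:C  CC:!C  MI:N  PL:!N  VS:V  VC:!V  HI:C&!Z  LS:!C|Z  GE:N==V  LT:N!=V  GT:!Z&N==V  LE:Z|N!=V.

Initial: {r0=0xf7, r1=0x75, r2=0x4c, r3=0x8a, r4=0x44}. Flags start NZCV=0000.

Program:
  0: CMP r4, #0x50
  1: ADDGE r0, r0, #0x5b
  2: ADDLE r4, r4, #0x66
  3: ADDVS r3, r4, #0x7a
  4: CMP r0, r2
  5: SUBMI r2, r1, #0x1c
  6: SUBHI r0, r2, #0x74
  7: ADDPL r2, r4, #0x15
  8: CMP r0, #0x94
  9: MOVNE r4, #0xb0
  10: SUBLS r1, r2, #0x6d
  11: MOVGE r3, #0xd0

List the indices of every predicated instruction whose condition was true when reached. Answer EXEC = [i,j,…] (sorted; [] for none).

0: ✓ CMP  NZCV=1000
1: · ADDGE
2: ✓ ADDLE  r4←0xaa
3: · ADDVS
4: ✓ CMP  NZCV=1010
5: ✓ SUBMI  r2←0x59
6: ✓ SUBHI  r0←0xe5
7: · ADDPL
8: ✓ CMP  NZCV=0010
9: ✓ MOVNE  r4←0xb0
10: · SUBLS
11: ✓ MOVGE  r3←0xd0

EXEC = [2,5,6,9,11]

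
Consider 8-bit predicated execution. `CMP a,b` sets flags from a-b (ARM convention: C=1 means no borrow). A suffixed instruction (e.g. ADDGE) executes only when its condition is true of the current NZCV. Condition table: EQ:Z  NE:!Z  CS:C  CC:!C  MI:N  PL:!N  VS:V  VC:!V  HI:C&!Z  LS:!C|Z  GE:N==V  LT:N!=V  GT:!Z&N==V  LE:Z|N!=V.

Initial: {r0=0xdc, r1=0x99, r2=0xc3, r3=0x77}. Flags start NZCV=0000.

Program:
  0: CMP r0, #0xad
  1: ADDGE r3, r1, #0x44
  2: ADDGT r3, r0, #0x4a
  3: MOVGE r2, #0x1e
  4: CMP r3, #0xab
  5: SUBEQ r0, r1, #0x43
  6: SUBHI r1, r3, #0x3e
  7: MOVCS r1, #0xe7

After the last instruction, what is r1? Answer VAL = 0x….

VAL = 0x99

0: ✓ CMP  NZCV=0010
1: ✓ ADDGE  r3←0xdd
2: ✓ ADDGT  r3←0x26
3: ✓ MOVGE  r2←0x1e
4: ✓ CMP  NZCV=0000
5: · SUBEQ
6: · SUBHI
7: · MOVCS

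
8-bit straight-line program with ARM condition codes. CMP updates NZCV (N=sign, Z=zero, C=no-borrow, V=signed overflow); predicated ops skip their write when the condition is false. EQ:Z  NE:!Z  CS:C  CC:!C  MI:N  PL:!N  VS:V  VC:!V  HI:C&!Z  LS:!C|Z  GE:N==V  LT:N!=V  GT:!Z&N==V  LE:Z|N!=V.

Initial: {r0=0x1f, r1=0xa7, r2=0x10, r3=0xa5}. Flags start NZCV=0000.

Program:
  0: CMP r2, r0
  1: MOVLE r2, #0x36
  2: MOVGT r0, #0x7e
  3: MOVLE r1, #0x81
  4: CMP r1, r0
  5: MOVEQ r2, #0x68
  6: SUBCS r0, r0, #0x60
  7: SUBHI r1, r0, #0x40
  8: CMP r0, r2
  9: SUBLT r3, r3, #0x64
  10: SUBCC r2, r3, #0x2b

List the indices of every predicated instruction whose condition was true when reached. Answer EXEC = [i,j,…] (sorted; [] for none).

[0] flags=1000 → (cmp)
[1] flags=1000 LE?T → r2=0x36
[2] flags=1000 GT?F → skip
[3] flags=1000 LE?T → r1=0x81
[4] flags=0011 → (cmp)
[5] flags=0011 EQ?F → skip
[6] flags=0011 CS?T → r0=0xbf
[7] flags=0011 HI?T → r1=0x7f
[8] flags=1010 → (cmp)
[9] flags=1010 LT?T → r3=0x41
[10] flags=1010 CC?F → skip

EXEC = [1,3,6,7,9]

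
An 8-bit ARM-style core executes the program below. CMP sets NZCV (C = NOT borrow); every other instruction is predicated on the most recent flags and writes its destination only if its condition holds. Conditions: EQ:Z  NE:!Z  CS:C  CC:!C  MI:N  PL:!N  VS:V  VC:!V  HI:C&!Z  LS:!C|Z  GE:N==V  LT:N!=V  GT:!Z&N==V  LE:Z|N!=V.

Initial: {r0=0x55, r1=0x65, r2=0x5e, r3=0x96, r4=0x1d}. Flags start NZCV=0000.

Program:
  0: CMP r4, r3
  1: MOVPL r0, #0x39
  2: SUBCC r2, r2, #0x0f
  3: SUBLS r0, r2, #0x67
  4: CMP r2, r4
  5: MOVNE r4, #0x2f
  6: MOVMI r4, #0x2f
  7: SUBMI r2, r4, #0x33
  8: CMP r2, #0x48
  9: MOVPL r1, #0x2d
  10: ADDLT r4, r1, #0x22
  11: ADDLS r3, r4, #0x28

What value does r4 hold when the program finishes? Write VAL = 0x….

0: ✓ CMP  NZCV=1001
1: · MOVPL
2: ✓ SUBCC  r2←0x4f
3: ✓ SUBLS  r0←0xe8
4: ✓ CMP  NZCV=0010
5: ✓ MOVNE  r4←0x2f
6: · MOVMI
7: · SUBMI
8: ✓ CMP  NZCV=0010
9: ✓ MOVPL  r1←0x2d
10: · ADDLT
11: · ADDLS

VAL = 0x2f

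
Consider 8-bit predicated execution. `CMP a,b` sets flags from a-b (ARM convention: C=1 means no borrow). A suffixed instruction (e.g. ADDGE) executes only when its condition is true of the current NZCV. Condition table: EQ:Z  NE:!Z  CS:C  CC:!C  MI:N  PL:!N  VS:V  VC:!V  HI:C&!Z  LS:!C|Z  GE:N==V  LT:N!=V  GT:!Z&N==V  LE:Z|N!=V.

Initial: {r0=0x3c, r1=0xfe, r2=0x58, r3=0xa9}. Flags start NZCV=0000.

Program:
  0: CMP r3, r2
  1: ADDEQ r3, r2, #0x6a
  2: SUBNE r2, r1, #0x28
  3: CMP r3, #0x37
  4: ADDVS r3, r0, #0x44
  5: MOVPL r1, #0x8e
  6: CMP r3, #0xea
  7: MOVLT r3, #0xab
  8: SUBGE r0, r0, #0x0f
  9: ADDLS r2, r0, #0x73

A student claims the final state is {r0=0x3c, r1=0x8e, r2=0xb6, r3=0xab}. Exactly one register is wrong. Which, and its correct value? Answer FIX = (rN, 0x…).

FIX = (r2, 0xaf)

[0] flags=0011 → (cmp)
[1] flags=0011 EQ?F → skip
[2] flags=0011 NE?T → r2=0xd6
[3] flags=0011 → (cmp)
[4] flags=0011 VS?T → r3=0x80
[5] flags=0011 PL?T → r1=0x8e
[6] flags=1000 → (cmp)
[7] flags=1000 LT?T → r3=0xab
[8] flags=1000 GE?F → skip
[9] flags=1000 LS?T → r2=0xaf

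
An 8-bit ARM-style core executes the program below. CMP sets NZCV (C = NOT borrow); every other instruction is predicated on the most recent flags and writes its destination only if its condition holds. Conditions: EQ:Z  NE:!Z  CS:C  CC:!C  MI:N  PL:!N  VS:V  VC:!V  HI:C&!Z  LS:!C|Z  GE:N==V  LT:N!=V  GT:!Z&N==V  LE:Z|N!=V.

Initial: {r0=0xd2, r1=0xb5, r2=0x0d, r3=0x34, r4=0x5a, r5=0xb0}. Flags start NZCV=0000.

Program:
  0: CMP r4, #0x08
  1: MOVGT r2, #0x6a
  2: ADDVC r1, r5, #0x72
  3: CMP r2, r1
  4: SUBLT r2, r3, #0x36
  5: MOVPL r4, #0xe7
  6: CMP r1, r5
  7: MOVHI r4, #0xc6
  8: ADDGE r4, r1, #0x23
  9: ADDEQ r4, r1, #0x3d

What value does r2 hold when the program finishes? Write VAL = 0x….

0: ✓ CMP  NZCV=0010
1: ✓ MOVGT  r2←0x6a
2: ✓ ADDVC  r1←0x22
3: ✓ CMP  NZCV=0010
4: · SUBLT
5: ✓ MOVPL  r4←0xe7
6: ✓ CMP  NZCV=0000
7: · MOVHI
8: ✓ ADDGE  r4←0x45
9: · ADDEQ

VAL = 0x6a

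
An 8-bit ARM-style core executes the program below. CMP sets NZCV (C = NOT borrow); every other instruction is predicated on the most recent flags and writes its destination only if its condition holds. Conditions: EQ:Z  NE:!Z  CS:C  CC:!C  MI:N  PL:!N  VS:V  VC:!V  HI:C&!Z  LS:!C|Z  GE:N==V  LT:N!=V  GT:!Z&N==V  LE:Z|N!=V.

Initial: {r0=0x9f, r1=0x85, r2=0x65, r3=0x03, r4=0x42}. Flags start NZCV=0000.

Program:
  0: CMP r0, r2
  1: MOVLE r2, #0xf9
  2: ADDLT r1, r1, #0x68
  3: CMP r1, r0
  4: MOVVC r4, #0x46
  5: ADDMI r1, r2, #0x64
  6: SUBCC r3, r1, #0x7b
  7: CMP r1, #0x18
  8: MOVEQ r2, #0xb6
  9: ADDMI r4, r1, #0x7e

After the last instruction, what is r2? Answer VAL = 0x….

[0] flags=0011 → (cmp)
[1] flags=0011 LE?T → r2=0xf9
[2] flags=0011 LT?T → r1=0xed
[3] flags=0010 → (cmp)
[4] flags=0010 VC?T → r4=0x46
[5] flags=0010 MI?F → skip
[6] flags=0010 CC?F → skip
[7] flags=1010 → (cmp)
[8] flags=1010 EQ?F → skip
[9] flags=1010 MI?T → r4=0x6b

VAL = 0xf9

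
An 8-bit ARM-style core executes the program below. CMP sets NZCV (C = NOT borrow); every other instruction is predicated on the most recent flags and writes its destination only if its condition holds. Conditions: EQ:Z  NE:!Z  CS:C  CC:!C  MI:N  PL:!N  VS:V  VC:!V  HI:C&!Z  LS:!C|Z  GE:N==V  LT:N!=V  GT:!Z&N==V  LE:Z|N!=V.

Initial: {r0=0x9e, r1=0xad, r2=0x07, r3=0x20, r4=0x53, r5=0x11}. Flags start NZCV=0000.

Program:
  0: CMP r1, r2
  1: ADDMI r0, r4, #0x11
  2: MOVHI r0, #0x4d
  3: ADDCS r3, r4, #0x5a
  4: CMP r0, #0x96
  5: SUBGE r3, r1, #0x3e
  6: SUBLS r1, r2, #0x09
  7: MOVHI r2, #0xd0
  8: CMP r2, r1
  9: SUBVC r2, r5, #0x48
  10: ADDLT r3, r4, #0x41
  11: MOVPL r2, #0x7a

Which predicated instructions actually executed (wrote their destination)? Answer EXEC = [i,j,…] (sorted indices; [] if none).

EXEC = [1,2,3,5,6,9,11]

0: ✓ CMP  NZCV=1010
1: ✓ ADDMI  r0←0x64
2: ✓ MOVHI  r0←0x4d
3: ✓ ADDCS  r3←0xad
4: ✓ CMP  NZCV=1001
5: ✓ SUBGE  r3←0x6f
6: ✓ SUBLS  r1←0xfe
7: · MOVHI
8: ✓ CMP  NZCV=0000
9: ✓ SUBVC  r2←0xc9
10: · ADDLT
11: ✓ MOVPL  r2←0x7a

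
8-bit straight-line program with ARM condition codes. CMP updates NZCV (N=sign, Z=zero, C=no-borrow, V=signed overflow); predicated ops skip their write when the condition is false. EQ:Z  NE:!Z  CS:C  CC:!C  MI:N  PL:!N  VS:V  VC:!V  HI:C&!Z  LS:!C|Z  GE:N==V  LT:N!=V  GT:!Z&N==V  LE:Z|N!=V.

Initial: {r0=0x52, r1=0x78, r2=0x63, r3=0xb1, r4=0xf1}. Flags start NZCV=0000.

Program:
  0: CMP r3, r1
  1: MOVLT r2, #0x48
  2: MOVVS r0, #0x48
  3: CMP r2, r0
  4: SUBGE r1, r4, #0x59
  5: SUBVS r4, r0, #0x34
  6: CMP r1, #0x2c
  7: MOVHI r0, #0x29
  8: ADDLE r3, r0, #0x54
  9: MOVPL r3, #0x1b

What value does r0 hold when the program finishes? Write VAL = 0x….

VAL = 0x29

0: ✓ CMP  NZCV=0011
1: ✓ MOVLT  r2←0x48
2: ✓ MOVVS  r0←0x48
3: ✓ CMP  NZCV=0110
4: ✓ SUBGE  r1←0x98
5: · SUBVS
6: ✓ CMP  NZCV=0011
7: ✓ MOVHI  r0←0x29
8: ✓ ADDLE  r3←0x7d
9: ✓ MOVPL  r3←0x1b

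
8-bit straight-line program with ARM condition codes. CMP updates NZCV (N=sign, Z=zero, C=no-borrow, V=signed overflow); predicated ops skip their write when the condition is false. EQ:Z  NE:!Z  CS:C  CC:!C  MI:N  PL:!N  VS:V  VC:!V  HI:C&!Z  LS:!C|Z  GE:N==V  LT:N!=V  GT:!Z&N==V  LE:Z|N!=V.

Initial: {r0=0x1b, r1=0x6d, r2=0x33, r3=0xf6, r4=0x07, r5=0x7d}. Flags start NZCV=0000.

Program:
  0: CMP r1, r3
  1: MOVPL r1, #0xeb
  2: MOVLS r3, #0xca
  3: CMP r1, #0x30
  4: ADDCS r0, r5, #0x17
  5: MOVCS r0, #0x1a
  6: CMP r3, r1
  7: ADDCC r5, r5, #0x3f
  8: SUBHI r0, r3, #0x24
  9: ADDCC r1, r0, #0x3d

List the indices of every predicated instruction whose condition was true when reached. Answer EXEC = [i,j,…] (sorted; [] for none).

EXEC = [1,2,4,5,7,9]

[0] flags=0000 → (cmp)
[1] flags=0000 PL?T → r1=0xeb
[2] flags=0000 LS?T → r3=0xca
[3] flags=1010 → (cmp)
[4] flags=1010 CS?T → r0=0x94
[5] flags=1010 CS?T → r0=0x1a
[6] flags=1000 → (cmp)
[7] flags=1000 CC?T → r5=0xbc
[8] flags=1000 HI?F → skip
[9] flags=1000 CC?T → r1=0x57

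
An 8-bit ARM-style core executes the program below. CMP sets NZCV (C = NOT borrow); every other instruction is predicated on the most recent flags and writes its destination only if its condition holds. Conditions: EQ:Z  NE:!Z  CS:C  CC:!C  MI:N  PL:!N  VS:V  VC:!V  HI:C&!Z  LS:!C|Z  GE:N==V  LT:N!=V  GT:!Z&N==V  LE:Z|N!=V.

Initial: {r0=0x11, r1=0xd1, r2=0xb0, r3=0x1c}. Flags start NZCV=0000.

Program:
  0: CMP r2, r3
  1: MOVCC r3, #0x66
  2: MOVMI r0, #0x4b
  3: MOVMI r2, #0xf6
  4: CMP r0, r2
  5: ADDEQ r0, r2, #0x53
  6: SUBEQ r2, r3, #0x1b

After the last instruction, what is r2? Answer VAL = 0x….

VAL = 0xf6

[0] flags=1010 → (cmp)
[1] flags=1010 CC?F → skip
[2] flags=1010 MI?T → r0=0x4b
[3] flags=1010 MI?T → r2=0xf6
[4] flags=0000 → (cmp)
[5] flags=0000 EQ?F → skip
[6] flags=0000 EQ?F → skip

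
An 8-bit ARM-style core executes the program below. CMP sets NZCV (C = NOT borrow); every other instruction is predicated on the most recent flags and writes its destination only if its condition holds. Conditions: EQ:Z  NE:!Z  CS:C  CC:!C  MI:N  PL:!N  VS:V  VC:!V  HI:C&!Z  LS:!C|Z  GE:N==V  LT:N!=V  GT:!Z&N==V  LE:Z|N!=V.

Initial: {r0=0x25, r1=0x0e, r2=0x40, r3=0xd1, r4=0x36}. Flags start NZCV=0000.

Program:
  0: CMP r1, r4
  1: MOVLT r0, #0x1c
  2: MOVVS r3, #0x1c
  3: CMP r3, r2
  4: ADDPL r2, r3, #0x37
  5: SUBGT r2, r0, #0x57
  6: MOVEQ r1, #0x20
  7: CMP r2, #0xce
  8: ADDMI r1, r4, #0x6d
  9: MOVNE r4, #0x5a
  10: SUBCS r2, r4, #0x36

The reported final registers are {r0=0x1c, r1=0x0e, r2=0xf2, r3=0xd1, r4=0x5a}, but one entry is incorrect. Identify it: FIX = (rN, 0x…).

FIX = (r2, 0x40)

0: ✓ CMP  NZCV=1000
1: ✓ MOVLT  r0←0x1c
2: · MOVVS
3: ✓ CMP  NZCV=1010
4: · ADDPL
5: · SUBGT
6: · MOVEQ
7: ✓ CMP  NZCV=0000
8: · ADDMI
9: ✓ MOVNE  r4←0x5a
10: · SUBCS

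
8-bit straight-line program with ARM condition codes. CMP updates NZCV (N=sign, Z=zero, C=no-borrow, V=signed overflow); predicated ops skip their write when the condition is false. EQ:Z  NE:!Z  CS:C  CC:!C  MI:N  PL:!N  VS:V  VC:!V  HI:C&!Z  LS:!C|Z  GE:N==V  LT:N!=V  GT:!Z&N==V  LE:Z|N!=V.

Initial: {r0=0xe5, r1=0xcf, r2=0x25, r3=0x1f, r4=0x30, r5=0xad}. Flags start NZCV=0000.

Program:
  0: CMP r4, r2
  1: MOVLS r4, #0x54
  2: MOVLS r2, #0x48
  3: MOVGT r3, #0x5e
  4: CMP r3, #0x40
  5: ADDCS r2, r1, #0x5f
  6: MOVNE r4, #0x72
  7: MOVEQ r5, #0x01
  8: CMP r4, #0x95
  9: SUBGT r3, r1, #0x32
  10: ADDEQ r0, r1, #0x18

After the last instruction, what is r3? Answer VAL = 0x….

[0] flags=0010 → (cmp)
[1] flags=0010 LS?F → skip
[2] flags=0010 LS?F → skip
[3] flags=0010 GT?T → r3=0x5e
[4] flags=0010 → (cmp)
[5] flags=0010 CS?T → r2=0x2e
[6] flags=0010 NE?T → r4=0x72
[7] flags=0010 EQ?F → skip
[8] flags=1001 → (cmp)
[9] flags=1001 GT?T → r3=0x9d
[10] flags=1001 EQ?F → skip

VAL = 0x9d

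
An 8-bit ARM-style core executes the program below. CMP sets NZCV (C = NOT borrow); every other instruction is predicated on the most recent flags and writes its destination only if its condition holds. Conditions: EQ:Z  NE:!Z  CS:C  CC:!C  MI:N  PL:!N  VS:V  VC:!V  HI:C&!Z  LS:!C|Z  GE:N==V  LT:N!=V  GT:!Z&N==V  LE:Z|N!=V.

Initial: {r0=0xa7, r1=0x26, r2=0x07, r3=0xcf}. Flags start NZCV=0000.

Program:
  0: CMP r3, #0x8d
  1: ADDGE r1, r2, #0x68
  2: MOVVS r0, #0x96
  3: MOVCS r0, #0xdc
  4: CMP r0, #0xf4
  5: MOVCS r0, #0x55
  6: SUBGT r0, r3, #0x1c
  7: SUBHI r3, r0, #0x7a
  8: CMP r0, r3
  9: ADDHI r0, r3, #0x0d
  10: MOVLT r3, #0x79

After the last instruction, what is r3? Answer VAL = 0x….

VAL = 0xcf

[0] flags=0010 → (cmp)
[1] flags=0010 GE?T → r1=0x6f
[2] flags=0010 VS?F → skip
[3] flags=0010 CS?T → r0=0xdc
[4] flags=1000 → (cmp)
[5] flags=1000 CS?F → skip
[6] flags=1000 GT?F → skip
[7] flags=1000 HI?F → skip
[8] flags=0010 → (cmp)
[9] flags=0010 HI?T → r0=0xdc
[10] flags=0010 LT?F → skip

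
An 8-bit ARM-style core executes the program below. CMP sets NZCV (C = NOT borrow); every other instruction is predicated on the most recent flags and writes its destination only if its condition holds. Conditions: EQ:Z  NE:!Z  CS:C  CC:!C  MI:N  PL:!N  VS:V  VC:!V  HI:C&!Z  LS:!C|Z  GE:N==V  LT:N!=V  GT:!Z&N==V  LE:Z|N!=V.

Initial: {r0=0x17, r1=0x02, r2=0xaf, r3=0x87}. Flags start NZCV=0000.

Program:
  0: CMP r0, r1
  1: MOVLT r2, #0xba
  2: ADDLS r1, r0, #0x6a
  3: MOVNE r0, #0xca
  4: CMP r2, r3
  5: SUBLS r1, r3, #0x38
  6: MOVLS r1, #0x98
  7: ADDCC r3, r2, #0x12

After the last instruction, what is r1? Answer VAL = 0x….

VAL = 0x02

0: ✓ CMP  NZCV=0010
1: · MOVLT
2: · ADDLS
3: ✓ MOVNE  r0←0xca
4: ✓ CMP  NZCV=0010
5: · SUBLS
6: · MOVLS
7: · ADDCC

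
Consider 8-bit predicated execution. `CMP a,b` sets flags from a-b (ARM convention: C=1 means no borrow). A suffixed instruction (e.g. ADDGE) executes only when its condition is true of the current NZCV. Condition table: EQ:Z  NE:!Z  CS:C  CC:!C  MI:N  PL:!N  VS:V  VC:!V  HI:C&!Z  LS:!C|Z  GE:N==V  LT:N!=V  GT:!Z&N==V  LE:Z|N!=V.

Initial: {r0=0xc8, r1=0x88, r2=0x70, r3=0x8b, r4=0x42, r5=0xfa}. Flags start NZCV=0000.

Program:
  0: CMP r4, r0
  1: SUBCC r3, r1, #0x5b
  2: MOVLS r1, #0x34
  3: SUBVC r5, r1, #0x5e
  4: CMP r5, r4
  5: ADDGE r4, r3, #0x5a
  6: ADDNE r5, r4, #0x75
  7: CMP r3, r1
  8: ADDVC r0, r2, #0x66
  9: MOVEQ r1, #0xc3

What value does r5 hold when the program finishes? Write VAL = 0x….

[0] flags=0000 → (cmp)
[1] flags=0000 CC?T → r3=0x2d
[2] flags=0000 LS?T → r1=0x34
[3] flags=0000 VC?T → r5=0xd6
[4] flags=1010 → (cmp)
[5] flags=1010 GE?F → skip
[6] flags=1010 NE?T → r5=0xb7
[7] flags=1000 → (cmp)
[8] flags=1000 VC?T → r0=0xd6
[9] flags=1000 EQ?F → skip

VAL = 0xb7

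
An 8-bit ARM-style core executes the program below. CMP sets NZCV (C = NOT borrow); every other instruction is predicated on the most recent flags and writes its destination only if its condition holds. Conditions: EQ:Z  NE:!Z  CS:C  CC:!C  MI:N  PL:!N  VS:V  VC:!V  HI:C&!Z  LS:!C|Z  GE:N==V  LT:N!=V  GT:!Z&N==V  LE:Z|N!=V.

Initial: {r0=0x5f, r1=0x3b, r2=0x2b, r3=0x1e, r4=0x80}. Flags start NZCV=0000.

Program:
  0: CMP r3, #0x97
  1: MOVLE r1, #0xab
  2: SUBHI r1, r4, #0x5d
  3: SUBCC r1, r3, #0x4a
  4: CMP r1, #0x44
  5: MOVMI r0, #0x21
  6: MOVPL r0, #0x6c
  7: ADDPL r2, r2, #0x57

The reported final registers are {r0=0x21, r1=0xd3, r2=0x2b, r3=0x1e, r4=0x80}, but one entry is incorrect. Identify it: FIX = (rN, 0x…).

[0] flags=1001 → (cmp)
[1] flags=1001 LE?F → skip
[2] flags=1001 HI?F → skip
[3] flags=1001 CC?T → r1=0xd4
[4] flags=1010 → (cmp)
[5] flags=1010 MI?T → r0=0x21
[6] flags=1010 PL?F → skip
[7] flags=1010 PL?F → skip

FIX = (r1, 0xd4)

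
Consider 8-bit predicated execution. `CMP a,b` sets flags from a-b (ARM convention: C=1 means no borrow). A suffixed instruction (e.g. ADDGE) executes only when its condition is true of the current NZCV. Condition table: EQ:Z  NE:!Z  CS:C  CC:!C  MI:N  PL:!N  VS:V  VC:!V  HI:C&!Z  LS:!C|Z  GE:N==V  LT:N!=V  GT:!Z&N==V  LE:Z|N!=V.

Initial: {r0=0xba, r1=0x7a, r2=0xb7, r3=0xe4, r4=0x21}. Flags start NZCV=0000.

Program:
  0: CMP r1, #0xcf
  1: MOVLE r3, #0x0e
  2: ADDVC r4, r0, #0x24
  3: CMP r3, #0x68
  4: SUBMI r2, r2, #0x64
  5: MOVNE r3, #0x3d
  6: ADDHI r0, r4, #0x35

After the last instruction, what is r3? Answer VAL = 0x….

VAL = 0x3d

[0] flags=1001 → (cmp)
[1] flags=1001 LE?F → skip
[2] flags=1001 VC?F → skip
[3] flags=0011 → (cmp)
[4] flags=0011 MI?F → skip
[5] flags=0011 NE?T → r3=0x3d
[6] flags=0011 HI?T → r0=0x56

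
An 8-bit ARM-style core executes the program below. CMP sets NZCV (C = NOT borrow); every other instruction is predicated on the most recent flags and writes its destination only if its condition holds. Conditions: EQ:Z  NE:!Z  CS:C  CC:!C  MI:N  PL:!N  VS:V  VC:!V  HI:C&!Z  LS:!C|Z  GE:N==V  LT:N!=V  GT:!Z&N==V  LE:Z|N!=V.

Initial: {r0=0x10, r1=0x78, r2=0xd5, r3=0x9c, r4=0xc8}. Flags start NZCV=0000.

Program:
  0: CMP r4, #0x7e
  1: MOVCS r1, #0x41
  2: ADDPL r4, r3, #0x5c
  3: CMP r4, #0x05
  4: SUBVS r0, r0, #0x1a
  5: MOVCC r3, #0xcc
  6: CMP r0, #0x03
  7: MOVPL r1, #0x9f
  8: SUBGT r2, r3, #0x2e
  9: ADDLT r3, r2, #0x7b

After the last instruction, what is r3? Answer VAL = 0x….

VAL = 0x9c

0: ✓ CMP  NZCV=0011
1: ✓ MOVCS  r1←0x41
2: ✓ ADDPL  r4←0xf8
3: ✓ CMP  NZCV=1010
4: · SUBVS
5: · MOVCC
6: ✓ CMP  NZCV=0010
7: ✓ MOVPL  r1←0x9f
8: ✓ SUBGT  r2←0x6e
9: · ADDLT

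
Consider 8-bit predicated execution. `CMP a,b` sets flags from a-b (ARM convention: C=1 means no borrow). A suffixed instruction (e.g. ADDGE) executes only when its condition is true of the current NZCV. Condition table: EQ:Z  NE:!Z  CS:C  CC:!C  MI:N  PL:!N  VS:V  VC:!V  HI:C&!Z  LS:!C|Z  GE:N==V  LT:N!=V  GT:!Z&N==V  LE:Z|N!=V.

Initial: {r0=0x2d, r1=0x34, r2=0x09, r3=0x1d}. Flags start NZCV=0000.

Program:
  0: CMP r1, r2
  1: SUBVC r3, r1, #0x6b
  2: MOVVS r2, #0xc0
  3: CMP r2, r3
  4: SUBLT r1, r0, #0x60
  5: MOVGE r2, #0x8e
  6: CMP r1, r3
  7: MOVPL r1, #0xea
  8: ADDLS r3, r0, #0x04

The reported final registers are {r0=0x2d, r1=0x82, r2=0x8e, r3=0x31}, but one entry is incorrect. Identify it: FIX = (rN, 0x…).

[0] flags=0010 → (cmp)
[1] flags=0010 VC?T → r3=0xc9
[2] flags=0010 VS?F → skip
[3] flags=0000 → (cmp)
[4] flags=0000 LT?F → skip
[5] flags=0000 GE?T → r2=0x8e
[6] flags=0000 → (cmp)
[7] flags=0000 PL?T → r1=0xea
[8] flags=0000 LS?T → r3=0x31

FIX = (r1, 0xea)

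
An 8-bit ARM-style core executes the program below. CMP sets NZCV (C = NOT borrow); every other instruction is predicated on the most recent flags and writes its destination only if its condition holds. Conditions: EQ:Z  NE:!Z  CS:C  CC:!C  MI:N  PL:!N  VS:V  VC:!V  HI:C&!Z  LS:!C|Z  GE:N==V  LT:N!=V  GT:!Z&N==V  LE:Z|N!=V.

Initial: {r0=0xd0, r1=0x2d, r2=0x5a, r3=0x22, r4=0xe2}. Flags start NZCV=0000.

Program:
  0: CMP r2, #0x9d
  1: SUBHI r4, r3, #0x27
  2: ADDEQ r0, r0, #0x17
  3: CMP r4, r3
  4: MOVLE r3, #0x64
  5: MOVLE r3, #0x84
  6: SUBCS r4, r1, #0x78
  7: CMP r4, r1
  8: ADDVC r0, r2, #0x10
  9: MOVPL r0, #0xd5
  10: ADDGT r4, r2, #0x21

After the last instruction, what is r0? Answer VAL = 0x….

0: ✓ CMP  NZCV=1001
1: · SUBHI
2: · ADDEQ
3: ✓ CMP  NZCV=1010
4: ✓ MOVLE  r3←0x64
5: ✓ MOVLE  r3←0x84
6: ✓ SUBCS  r4←0xb5
7: ✓ CMP  NZCV=1010
8: ✓ ADDVC  r0←0x6a
9: · MOVPL
10: · ADDGT

VAL = 0x6a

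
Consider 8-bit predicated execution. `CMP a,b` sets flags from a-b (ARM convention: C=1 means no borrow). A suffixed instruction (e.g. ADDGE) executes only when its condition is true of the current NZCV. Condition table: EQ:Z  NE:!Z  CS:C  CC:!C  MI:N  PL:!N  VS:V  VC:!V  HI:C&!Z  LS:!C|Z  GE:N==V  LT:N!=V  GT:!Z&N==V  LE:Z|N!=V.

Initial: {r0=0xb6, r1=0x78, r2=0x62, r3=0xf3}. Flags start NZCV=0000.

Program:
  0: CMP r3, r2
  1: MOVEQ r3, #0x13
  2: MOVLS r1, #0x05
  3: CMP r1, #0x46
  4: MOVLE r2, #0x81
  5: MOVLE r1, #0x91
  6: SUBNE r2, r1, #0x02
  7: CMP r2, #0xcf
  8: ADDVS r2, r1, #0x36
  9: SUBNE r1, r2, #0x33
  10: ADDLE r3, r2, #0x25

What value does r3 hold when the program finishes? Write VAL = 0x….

VAL = 0xf3

[0] flags=1010 → (cmp)
[1] flags=1010 EQ?F → skip
[2] flags=1010 LS?F → skip
[3] flags=0010 → (cmp)
[4] flags=0010 LE?F → skip
[5] flags=0010 LE?F → skip
[6] flags=0010 NE?T → r2=0x76
[7] flags=1001 → (cmp)
[8] flags=1001 VS?T → r2=0xae
[9] flags=1001 NE?T → r1=0x7b
[10] flags=1001 LE?F → skip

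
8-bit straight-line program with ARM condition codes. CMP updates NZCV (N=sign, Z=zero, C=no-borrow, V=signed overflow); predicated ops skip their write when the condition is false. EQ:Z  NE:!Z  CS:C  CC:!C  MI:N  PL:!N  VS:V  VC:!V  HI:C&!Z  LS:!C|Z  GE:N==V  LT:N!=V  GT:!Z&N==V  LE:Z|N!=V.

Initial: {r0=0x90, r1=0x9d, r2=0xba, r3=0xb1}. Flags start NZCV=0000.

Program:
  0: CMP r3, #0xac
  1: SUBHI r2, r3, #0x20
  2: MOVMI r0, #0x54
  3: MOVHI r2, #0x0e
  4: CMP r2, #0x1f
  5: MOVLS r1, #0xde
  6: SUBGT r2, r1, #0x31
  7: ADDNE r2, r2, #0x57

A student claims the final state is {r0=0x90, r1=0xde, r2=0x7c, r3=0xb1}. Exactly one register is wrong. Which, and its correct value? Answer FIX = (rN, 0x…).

0: ✓ CMP  NZCV=0010
1: ✓ SUBHI  r2←0x91
2: · MOVMI
3: ✓ MOVHI  r2←0x0e
4: ✓ CMP  NZCV=1000
5: ✓ MOVLS  r1←0xde
6: · SUBGT
7: ✓ ADDNE  r2←0x65

FIX = (r2, 0x65)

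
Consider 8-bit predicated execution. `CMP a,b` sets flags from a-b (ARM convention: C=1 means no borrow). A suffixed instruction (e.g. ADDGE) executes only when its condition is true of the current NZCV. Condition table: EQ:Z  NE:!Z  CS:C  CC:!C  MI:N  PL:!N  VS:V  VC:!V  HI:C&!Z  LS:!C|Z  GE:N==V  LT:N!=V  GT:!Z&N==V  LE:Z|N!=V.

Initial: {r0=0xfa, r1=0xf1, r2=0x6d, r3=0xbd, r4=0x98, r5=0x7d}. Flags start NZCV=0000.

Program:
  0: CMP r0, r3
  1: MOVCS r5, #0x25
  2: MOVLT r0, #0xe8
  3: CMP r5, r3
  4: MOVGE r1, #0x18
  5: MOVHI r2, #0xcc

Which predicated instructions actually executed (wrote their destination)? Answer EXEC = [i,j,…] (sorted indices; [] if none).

0: ✓ CMP  NZCV=0010
1: ✓ MOVCS  r5←0x25
2: · MOVLT
3: ✓ CMP  NZCV=0000
4: ✓ MOVGE  r1←0x18
5: · MOVHI

EXEC = [1,4]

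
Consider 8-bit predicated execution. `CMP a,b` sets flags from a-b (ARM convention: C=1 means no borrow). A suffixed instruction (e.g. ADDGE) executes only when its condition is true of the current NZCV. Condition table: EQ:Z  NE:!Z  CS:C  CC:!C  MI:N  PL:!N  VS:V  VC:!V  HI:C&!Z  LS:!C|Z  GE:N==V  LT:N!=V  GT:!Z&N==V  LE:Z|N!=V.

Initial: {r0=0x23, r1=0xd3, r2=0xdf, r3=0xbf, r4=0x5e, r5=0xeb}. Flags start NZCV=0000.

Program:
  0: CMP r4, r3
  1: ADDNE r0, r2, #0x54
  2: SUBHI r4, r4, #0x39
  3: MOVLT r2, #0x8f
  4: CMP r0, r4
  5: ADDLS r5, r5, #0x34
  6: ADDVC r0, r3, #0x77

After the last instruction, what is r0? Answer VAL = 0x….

0: ✓ CMP  NZCV=1001
1: ✓ ADDNE  r0←0x33
2: · SUBHI
3: · MOVLT
4: ✓ CMP  NZCV=1000
5: ✓ ADDLS  r5←0x1f
6: ✓ ADDVC  r0←0x36

VAL = 0x36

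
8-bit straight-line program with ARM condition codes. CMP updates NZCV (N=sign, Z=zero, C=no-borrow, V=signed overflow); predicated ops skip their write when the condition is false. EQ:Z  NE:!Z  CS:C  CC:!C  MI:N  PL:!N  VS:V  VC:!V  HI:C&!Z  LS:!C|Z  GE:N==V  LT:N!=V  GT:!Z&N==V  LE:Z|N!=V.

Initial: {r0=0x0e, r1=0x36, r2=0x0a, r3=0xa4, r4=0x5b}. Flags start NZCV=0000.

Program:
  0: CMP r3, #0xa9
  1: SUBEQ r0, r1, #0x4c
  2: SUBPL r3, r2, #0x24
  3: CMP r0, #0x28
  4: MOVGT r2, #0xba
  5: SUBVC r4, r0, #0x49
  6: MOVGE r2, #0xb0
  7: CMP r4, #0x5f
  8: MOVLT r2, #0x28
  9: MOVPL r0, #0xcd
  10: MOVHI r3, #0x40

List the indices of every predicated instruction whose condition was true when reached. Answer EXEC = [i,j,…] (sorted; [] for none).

EXEC = [5,8,9,10]

0: ✓ CMP  NZCV=1000
1: · SUBEQ
2: · SUBPL
3: ✓ CMP  NZCV=1000
4: · MOVGT
5: ✓ SUBVC  r4←0xc5
6: · MOVGE
7: ✓ CMP  NZCV=0011
8: ✓ MOVLT  r2←0x28
9: ✓ MOVPL  r0←0xcd
10: ✓ MOVHI  r3←0x40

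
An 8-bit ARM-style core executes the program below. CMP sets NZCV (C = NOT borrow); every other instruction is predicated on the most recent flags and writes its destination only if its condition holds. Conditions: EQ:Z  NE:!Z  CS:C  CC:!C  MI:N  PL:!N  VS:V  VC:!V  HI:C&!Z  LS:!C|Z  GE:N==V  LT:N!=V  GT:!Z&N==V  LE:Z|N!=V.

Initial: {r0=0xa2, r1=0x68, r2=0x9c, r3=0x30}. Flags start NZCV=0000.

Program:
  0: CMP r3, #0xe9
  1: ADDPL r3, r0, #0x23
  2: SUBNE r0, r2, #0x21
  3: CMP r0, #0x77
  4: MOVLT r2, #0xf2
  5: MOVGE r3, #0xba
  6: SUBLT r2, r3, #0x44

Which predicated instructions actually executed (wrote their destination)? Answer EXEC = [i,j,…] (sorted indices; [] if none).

0: ✓ CMP  NZCV=0000
1: ✓ ADDPL  r3←0xc5
2: ✓ SUBNE  r0←0x7b
3: ✓ CMP  NZCV=0010
4: · MOVLT
5: ✓ MOVGE  r3←0xba
6: · SUBLT

EXEC = [1,2,5]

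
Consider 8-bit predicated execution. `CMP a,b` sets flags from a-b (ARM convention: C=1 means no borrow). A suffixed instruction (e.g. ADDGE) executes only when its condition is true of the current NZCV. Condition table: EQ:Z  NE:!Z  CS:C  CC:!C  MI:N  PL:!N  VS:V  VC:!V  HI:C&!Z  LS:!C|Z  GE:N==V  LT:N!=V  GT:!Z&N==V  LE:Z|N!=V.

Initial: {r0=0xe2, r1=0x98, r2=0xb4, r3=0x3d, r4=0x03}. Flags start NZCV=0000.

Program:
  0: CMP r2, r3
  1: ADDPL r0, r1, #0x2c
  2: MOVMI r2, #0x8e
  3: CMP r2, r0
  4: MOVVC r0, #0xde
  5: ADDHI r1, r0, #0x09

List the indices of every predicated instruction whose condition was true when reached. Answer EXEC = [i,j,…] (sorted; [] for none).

[0] flags=0011 → (cmp)
[1] flags=0011 PL?T → r0=0xc4
[2] flags=0011 MI?F → skip
[3] flags=1000 → (cmp)
[4] flags=1000 VC?T → r0=0xde
[5] flags=1000 HI?F → skip

EXEC = [1,4]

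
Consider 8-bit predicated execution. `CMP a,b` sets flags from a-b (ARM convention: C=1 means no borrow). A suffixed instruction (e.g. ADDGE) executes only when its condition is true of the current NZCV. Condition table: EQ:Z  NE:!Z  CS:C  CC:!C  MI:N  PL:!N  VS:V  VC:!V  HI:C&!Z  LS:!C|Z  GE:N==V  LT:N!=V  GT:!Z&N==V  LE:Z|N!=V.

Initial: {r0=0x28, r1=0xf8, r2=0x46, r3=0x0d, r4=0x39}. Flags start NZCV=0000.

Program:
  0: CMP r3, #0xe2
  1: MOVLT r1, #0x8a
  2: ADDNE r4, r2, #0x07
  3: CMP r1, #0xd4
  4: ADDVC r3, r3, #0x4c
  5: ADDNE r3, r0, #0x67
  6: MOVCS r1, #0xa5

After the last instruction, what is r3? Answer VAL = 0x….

VAL = 0x8f

[0] flags=0000 → (cmp)
[1] flags=0000 LT?F → skip
[2] flags=0000 NE?T → r4=0x4d
[3] flags=0010 → (cmp)
[4] flags=0010 VC?T → r3=0x59
[5] flags=0010 NE?T → r3=0x8f
[6] flags=0010 CS?T → r1=0xa5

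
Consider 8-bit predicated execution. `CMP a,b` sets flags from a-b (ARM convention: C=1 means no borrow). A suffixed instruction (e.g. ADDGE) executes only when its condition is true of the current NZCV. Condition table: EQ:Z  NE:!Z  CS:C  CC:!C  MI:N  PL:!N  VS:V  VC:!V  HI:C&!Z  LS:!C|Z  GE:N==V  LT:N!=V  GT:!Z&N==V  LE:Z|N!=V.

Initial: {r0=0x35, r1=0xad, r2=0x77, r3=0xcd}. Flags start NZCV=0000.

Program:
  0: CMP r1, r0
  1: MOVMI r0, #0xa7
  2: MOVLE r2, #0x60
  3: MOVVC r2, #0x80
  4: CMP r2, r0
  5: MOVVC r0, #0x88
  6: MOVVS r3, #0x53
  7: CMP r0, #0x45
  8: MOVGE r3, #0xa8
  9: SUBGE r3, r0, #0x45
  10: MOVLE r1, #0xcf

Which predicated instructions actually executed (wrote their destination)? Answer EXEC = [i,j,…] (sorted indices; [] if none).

EXEC = [2,5,10]

0: ✓ CMP  NZCV=0011
1: · MOVMI
2: ✓ MOVLE  r2←0x60
3: · MOVVC
4: ✓ CMP  NZCV=0010
5: ✓ MOVVC  r0←0x88
6: · MOVVS
7: ✓ CMP  NZCV=0011
8: · MOVGE
9: · SUBGE
10: ✓ MOVLE  r1←0xcf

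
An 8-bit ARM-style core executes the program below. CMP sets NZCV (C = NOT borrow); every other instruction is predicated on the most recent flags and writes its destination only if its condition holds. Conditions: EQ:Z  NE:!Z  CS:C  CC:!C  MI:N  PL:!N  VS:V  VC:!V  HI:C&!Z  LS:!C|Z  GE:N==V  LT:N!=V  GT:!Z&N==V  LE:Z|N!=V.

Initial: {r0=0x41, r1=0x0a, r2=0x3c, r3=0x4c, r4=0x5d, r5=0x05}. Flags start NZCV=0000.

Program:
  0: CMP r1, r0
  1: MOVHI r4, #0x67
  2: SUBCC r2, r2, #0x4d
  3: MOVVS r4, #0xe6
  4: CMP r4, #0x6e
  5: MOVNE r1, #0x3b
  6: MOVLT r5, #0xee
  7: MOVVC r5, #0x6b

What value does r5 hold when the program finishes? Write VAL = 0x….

[0] flags=1000 → (cmp)
[1] flags=1000 HI?F → skip
[2] flags=1000 CC?T → r2=0xef
[3] flags=1000 VS?F → skip
[4] flags=1000 → (cmp)
[5] flags=1000 NE?T → r1=0x3b
[6] flags=1000 LT?T → r5=0xee
[7] flags=1000 VC?T → r5=0x6b

VAL = 0x6b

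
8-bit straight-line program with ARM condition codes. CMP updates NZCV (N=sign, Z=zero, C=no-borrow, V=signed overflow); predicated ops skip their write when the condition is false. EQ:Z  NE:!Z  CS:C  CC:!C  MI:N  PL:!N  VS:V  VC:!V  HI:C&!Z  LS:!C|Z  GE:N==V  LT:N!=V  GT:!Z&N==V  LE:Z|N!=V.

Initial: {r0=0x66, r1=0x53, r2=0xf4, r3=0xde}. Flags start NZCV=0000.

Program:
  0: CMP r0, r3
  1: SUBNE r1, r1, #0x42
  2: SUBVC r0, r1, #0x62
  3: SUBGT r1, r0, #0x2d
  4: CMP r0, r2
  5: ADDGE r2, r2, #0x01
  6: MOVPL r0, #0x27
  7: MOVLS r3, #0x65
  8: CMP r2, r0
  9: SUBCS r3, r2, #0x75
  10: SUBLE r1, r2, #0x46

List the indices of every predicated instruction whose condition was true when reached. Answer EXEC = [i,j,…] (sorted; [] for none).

0: ✓ CMP  NZCV=1001
1: ✓ SUBNE  r1←0x11
2: · SUBVC
3: ✓ SUBGT  r1←0x39
4: ✓ CMP  NZCV=0000
5: ✓ ADDGE  r2←0xf5
6: ✓ MOVPL  r0←0x27
7: ✓ MOVLS  r3←0x65
8: ✓ CMP  NZCV=1010
9: ✓ SUBCS  r3←0x80
10: ✓ SUBLE  r1←0xaf

EXEC = [1,3,5,6,7,9,10]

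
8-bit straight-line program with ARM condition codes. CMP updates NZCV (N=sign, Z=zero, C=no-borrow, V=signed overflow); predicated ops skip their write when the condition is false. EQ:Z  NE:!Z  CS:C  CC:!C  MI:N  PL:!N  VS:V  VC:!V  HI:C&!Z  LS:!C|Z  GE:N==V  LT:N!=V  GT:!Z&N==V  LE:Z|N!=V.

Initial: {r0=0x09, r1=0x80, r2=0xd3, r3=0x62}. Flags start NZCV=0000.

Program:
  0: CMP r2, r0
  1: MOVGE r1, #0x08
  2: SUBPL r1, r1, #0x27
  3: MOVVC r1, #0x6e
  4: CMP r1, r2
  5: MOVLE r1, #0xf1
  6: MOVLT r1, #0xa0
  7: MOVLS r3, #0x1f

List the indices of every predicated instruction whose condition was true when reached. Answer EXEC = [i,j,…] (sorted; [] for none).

EXEC = [3,7]

0: ✓ CMP  NZCV=1010
1: · MOVGE
2: · SUBPL
3: ✓ MOVVC  r1←0x6e
4: ✓ CMP  NZCV=1001
5: · MOVLE
6: · MOVLT
7: ✓ MOVLS  r3←0x1f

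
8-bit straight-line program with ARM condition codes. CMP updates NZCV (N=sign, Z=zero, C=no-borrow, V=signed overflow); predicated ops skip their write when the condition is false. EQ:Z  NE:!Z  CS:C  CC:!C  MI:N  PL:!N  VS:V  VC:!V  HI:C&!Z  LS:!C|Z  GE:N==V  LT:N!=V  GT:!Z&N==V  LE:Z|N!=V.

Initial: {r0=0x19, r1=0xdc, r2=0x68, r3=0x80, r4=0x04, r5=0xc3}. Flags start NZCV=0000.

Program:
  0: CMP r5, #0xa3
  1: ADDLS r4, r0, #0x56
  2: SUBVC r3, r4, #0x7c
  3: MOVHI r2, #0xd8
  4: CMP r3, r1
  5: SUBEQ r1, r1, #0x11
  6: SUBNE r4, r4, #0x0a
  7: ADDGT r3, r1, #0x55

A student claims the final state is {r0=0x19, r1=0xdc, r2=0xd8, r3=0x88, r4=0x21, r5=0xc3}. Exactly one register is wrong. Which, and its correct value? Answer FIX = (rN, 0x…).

0: ✓ CMP  NZCV=0010
1: · ADDLS
2: ✓ SUBVC  r3←0x88
3: ✓ MOVHI  r2←0xd8
4: ✓ CMP  NZCV=1000
5: · SUBEQ
6: ✓ SUBNE  r4←0xfa
7: · ADDGT

FIX = (r4, 0xfa)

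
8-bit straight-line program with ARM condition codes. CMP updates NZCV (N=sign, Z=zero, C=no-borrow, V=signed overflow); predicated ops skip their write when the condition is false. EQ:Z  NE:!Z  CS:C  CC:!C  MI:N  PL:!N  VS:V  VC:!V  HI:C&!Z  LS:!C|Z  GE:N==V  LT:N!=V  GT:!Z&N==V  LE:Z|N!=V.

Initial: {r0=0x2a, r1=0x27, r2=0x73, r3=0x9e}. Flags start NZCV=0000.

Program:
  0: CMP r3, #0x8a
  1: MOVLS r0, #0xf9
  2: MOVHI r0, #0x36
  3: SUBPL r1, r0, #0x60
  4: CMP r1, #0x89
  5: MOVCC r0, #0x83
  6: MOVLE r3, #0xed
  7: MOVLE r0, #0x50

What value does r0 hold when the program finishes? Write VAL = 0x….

VAL = 0x36

0: ✓ CMP  NZCV=0010
1: · MOVLS
2: ✓ MOVHI  r0←0x36
3: ✓ SUBPL  r1←0xd6
4: ✓ CMP  NZCV=0010
5: · MOVCC
6: · MOVLE
7: · MOVLE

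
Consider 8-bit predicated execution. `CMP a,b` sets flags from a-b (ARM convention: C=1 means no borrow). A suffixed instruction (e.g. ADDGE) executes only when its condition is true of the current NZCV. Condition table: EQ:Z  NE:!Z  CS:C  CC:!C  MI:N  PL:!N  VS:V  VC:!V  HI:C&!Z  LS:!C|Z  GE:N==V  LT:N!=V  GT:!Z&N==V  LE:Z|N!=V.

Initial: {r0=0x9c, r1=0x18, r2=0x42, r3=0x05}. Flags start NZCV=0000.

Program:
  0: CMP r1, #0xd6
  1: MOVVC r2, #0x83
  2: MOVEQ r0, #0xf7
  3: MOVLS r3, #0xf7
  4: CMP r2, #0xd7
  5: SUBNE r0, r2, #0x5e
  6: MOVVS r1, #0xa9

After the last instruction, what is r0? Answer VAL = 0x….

VAL = 0x25

0: ✓ CMP  NZCV=0000
1: ✓ MOVVC  r2←0x83
2: · MOVEQ
3: ✓ MOVLS  r3←0xf7
4: ✓ CMP  NZCV=1000
5: ✓ SUBNE  r0←0x25
6: · MOVVS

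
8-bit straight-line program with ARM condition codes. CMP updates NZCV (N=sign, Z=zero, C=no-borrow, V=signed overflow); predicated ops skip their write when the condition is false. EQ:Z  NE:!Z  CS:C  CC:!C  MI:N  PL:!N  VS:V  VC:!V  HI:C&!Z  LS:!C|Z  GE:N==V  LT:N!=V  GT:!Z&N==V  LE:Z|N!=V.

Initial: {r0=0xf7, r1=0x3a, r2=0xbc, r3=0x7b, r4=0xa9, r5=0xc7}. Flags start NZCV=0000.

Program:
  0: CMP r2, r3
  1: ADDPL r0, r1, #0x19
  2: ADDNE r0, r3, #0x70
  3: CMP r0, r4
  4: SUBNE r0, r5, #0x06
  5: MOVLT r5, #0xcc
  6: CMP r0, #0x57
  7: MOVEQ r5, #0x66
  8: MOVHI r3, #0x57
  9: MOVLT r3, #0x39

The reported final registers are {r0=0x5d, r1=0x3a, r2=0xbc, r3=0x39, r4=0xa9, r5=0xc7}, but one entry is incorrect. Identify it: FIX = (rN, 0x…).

[0] flags=0011 → (cmp)
[1] flags=0011 PL?T → r0=0x53
[2] flags=0011 NE?T → r0=0xeb
[3] flags=0010 → (cmp)
[4] flags=0010 NE?T → r0=0xc1
[5] flags=0010 LT?F → skip
[6] flags=0011 → (cmp)
[7] flags=0011 EQ?F → skip
[8] flags=0011 HI?T → r3=0x57
[9] flags=0011 LT?T → r3=0x39

FIX = (r0, 0xc1)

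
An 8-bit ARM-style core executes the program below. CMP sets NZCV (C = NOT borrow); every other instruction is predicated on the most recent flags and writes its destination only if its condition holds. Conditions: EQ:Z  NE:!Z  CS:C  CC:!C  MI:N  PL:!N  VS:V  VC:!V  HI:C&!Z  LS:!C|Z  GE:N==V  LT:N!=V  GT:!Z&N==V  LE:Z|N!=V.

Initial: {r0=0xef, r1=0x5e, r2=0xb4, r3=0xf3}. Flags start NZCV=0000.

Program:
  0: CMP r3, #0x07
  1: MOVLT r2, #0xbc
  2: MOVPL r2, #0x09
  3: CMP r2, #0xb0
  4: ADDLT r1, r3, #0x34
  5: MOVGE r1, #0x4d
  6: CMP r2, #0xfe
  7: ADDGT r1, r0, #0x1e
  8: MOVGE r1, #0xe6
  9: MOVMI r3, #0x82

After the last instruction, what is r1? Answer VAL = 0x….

VAL = 0x4d

0: ✓ CMP  NZCV=1010
1: ✓ MOVLT  r2←0xbc
2: · MOVPL
3: ✓ CMP  NZCV=0010
4: · ADDLT
5: ✓ MOVGE  r1←0x4d
6: ✓ CMP  NZCV=1000
7: · ADDGT
8: · MOVGE
9: ✓ MOVMI  r3←0x82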